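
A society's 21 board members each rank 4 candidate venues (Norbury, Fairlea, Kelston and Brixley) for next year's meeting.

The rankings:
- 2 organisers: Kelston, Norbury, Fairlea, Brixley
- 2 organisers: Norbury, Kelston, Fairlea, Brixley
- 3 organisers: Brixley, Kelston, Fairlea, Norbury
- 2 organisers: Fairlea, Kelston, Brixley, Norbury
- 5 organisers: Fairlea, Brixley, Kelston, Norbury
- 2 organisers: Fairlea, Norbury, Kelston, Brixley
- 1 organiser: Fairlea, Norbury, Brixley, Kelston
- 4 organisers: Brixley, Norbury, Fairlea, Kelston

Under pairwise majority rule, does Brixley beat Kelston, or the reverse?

Ballots ranking Brixley above Kelston: 3 + 5 + 1 + 4 = 13.
Ballots ranking Kelston above Brixley: 21 − 13 = 8.
Brixley wins the head-to-head 13–8.

Brixley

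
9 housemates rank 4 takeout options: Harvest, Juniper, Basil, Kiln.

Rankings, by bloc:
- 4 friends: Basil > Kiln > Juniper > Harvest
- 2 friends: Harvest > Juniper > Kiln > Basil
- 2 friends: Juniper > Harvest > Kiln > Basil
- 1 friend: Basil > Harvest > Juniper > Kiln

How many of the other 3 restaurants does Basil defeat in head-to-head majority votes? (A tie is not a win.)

Basil against each rival (9 friends):
Basil vs Harvest: Basil, 5–4.
Basil vs Juniper: 5 to 4, Basil.
Basil vs Kiln: Basil wins 5–4.
Basil beats Harvest, Juniper, Kiln — 3 pairwise wins.

3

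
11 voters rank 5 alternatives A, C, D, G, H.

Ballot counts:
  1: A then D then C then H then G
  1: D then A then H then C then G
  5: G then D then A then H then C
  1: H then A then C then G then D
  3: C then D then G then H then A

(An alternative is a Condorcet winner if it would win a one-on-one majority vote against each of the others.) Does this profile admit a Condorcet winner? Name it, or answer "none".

Pairwise majorities:
A–C: A 8–3.
A vs D: D wins 9–2.
A vs G: G wins 8–3.
A vs H: A, 7–4.
C vs D: D wins 7–4.
C vs G: C, 6–5.
C–H: H 7–4.
D vs G: G, 6–5.
D–H: D 10–1.
G vs H: G, 8–3.
No alternative is unbeaten: A loses to D; C loses to A; D loses to G; G loses to C; H loses to A. In particular A → C → G → A is a majority cycle — no Condorcet winner exists.

none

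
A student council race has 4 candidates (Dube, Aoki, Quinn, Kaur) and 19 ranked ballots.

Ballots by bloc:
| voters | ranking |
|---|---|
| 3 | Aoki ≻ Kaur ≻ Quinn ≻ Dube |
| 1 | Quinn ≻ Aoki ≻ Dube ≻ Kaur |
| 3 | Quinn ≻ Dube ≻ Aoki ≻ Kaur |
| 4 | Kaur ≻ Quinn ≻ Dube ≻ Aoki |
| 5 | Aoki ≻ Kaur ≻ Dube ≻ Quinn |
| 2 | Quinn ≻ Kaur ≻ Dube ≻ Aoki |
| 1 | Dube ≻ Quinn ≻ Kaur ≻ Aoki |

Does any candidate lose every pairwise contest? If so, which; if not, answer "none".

Pairwise majorities:
Dube vs Aoki: Dube, 10–9.
Dube vs Quinn: Quinn wins 13–6.
Dube vs Kaur: Dube is ranked higher on 1+3+1 = 5 ballots, Kaur on 14. Kaur wins 14–5.
Aoki vs Quinn: Quinn wins 11–8.
Aoki vs Kaur: Aoki, 12–7.
Quinn vs Kaur: Quinn preferred on 1+3+2+1 = 7 ballots; Kaur wins 12–7.
Every candidate wins at least one matchup (Dube beats Aoki; Aoki beats Kaur; Quinn beats Dube; Kaur beats Dube), so there is no Condorcet loser.

none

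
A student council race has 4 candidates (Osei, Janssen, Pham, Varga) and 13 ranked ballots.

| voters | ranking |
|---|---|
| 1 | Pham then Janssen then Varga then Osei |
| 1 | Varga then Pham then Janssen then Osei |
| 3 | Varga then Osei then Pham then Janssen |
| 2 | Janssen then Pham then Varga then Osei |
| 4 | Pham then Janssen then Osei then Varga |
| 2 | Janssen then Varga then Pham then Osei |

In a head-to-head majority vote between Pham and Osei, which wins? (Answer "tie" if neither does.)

Ballots ranking Pham above Osei: 1 + 1 + 2 + 4 + 2 = 10.
Ballots ranking Osei above Pham: 13 − 10 = 3.
Pham wins the head-to-head 10–3.

Pham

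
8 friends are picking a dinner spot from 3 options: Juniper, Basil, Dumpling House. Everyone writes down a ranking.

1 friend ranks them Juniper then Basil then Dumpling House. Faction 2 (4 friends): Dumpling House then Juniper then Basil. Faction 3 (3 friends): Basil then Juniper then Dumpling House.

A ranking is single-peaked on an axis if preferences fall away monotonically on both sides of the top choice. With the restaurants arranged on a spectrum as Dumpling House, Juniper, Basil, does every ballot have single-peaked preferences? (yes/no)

yes

Axis positions: Dumpling House=1, Juniper=2, Basil=3.
Faction 1 (peak Juniper at position 2): ranking walks positions 2-3-1, expanding outward from the peak — single-peaked.
Faction 2 (peak Dumpling House at position 1): ranking walks positions 1-2-3, expanding outward from the peak — single-peaked.
Faction 3 (peak Basil at position 3): ranking walks positions 3-2-1, expanding outward from the peak — single-peaked.
Every ranking is single-peaked on this axis.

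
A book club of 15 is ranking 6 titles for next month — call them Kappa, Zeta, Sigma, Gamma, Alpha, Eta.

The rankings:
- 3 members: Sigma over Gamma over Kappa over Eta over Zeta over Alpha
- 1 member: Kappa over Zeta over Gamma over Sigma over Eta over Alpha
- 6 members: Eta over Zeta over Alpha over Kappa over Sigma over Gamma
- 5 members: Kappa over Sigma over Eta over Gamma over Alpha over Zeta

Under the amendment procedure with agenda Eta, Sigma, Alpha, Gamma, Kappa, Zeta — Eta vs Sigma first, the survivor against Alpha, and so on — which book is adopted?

Round 1: Eta vs Sigma — 6–9, Sigma advances.
Round 2: Sigma vs Alpha — 9–6, Sigma advances.
Round 3: Sigma vs Gamma — 14–1, Sigma advances.
Round 4: Sigma vs Kappa — 3–12, Kappa advances.
Round 5: Kappa vs Zeta — 9–6, Kappa advances.
The agenda winner is Kappa.

Kappa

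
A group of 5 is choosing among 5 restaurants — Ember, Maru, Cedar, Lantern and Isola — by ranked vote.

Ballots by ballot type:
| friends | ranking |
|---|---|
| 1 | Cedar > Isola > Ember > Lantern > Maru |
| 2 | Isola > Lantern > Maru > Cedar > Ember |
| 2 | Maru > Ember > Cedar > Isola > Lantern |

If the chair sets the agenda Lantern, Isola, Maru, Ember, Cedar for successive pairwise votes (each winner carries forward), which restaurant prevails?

Round 1: Lantern vs Isola — 0–5, Isola advances.
Round 2: Isola vs Maru — 3–2, Isola advances.
Round 3: Isola vs Ember — 3–2, Isola advances.
Round 4: Isola vs Cedar — 2–3, Cedar advances.
The agenda winner is Cedar.

Cedar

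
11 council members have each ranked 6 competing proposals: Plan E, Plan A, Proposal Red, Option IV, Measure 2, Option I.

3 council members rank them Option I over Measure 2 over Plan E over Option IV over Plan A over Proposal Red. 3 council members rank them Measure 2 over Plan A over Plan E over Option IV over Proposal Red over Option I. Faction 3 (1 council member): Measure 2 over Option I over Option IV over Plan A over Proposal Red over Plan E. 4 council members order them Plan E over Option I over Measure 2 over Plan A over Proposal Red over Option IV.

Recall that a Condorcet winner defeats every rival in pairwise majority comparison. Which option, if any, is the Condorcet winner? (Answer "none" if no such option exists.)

Check each pair by majority over 11 ballots:
Plan E vs Plan A: Plan E, 7–4.
Plan E–Proposal Red: Plan E 10–1.
Plan E vs Option IV: Plan E wins 10–1.
Plan E–Measure 2: Measure 2 7–4.
Plan E–Option I: Plan E 7–4.
Plan A–Proposal Red: Plan A 11–0.
Plan A–Option IV: Plan A 7–4.
Plan A vs Measure 2: Measure 2 wins 11–0.
Plan A–Option I: Option I 8–3.
Proposal Red–Option IV: Option IV 7–4.
Proposal Red vs Measure 2: Measure 2 wins 11–0.
Proposal Red–Option I: Option I 8–3.
Option IV vs Measure 2: Measure 2, 11–0.
Option IV vs Option I: Option I, 8–3.
Measure 2 vs Option I: Option I, 7–4.
Each option drops at least one matchup (Plan E loses to Measure 2; Plan A loses to Plan E; Proposal Red loses to Plan E; Option IV loses to Plan E; Measure 2 loses to Option I; Option I loses to Plan E); the cycle Plan E → Option I → Measure 2 → Plan E rules out a Condorcet winner.

none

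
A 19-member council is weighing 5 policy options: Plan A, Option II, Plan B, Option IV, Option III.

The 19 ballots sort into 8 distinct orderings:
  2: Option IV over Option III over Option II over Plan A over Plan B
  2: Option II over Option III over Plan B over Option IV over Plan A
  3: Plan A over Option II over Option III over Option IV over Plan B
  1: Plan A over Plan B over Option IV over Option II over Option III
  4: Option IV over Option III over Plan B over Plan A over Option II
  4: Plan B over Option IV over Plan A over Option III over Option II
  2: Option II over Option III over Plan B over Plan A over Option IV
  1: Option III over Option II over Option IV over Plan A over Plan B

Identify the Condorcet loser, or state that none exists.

Pairwise majorities:
Plan A–Option II: Plan A 12–7.
Plan A–Plan B: Plan B 12–7.
Plan A vs Option IV: 6 to 13, Option IV.
Plan A–Option III: Option III 11–8.
Option II vs Plan B: 2+2+3+2+1 = 10 for Option II, 9 for Plan B — Option II by 10–9.
Option II vs Option IV: Option II is ranked higher on 2+3+2+1 = 8 ballots, Option IV on 11. Option IV wins 11–8.
Option II–Option III: Option III 11–8.
Plan B vs Option IV: Option IV, 10–9.
Plan B vs Option III: Option III wins 14–5.
Option IV–Option III: Option IV 11–8.
Each option has at least one pairwise win (Plan A beats Option II; Option II beats Plan B; Plan B beats Plan A; Option IV beats Plan A; Option III beats Plan A) — no Condorcet loser.

none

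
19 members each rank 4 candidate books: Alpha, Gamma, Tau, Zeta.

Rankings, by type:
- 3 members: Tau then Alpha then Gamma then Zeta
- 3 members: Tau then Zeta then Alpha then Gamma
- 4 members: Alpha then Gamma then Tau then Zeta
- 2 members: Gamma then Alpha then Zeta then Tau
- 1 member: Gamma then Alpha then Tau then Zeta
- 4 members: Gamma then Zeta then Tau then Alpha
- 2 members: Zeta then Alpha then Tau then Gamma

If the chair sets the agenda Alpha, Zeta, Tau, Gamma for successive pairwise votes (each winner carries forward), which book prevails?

Gamma

Round 1: Alpha vs Zeta — 10–9, Alpha advances.
Round 2: Alpha vs Tau — 9–10, Tau advances.
Round 3: Tau vs Gamma — 8–11, Gamma advances.
Gamma survives the agenda.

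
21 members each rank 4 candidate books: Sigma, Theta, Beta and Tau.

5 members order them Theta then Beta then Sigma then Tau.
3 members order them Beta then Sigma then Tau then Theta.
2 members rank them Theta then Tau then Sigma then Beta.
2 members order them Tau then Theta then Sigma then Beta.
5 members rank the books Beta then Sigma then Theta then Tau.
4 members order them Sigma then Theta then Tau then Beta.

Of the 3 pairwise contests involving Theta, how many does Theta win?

2

Theta against each rival (21 members):
Theta vs Sigma: Theta is ranked higher on 5+2+2 = 9 ballots, Sigma on 12. Sigma wins 12–9.
Theta vs Beta: 13 to 8, Theta.
Theta–Tau: Theta 16–5.
Theta beats Beta, Tau; loses to Sigma — 2 pairwise wins.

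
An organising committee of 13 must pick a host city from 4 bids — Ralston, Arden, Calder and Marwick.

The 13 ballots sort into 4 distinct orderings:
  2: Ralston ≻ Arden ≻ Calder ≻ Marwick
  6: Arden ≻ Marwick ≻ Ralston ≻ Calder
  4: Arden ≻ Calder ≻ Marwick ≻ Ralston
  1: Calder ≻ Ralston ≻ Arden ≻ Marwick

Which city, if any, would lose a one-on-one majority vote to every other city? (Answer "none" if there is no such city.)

Head-to-head results (13 organisers):
Ralston vs Arden: Arden wins 10–3.
Ralston vs Calder: Ralston wins 8–5.
Ralston vs Marwick: Marwick wins 10–3.
Arden vs Calder: Arden wins 12–1.
Arden vs Marwick: Arden is ranked higher on 2+6+4+1 = 13 ballots, Marwick on 0. Arden wins 13–0.
Calder vs Marwick: Calder wins 7–6.
Every city wins at least one matchup (Ralston beats Calder; Arden beats Ralston; Calder beats Marwick; Marwick beats Ralston), so there is no Condorcet loser.

none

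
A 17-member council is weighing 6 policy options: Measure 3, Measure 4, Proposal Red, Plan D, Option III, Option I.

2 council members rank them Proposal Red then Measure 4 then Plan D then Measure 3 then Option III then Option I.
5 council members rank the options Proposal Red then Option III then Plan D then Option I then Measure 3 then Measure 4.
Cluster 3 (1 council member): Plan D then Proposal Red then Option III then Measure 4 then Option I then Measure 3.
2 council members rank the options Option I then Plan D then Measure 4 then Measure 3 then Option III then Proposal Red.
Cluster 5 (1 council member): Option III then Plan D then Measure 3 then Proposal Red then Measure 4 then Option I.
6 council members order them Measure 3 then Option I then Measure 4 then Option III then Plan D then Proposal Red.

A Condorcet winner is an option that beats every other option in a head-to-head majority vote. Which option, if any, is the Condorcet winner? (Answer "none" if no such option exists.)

Head-to-head results (17 council members):
Measure 3 vs Measure 4: Measure 3 wins 12–5.
Measure 3 vs Proposal Red: Measure 3 wins 9–8.
Measure 3 vs Plan D: Plan D wins 11–6.
Measure 3 vs Option III: Measure 3, 10–7.
Measure 3–Option I: Measure 3 9–8.
Measure 4–Proposal Red: Proposal Red 9–8.
Measure 4–Plan D: Plan D 9–8.
Measure 4 vs Option III: Measure 4 wins 10–7.
Measure 4 vs Option I: Option I wins 13–4.
Proposal Red–Plan D: Plan D 10–7.
Proposal Red vs Option III: Option III, 9–8.
Proposal Red–Option I: Proposal Red 9–8.
Plan D vs Option III: Option III, 12–5.
Plan D vs Option I: Plan D wins 9–8.
Option III–Option I: Option III 9–8.
Every option loses at least once (Measure 3 loses to Plan D; Measure 4 loses to Measure 3; Proposal Red loses to Measure 3; Plan D loses to Option III; Option III loses to Measure 3; Option I loses to Measure 3). The majority relation contains the cycle Measure 3 beats Option III beats Plan D beats Measure 3, so there is no Condorcet winner.

none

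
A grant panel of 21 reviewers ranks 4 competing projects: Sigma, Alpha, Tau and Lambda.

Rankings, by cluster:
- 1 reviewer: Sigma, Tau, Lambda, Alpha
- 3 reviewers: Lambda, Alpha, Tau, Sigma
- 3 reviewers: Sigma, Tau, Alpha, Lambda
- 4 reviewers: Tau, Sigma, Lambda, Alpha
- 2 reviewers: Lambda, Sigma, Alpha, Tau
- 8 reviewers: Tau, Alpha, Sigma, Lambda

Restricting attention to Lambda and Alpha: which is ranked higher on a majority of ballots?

Ballots ranking Lambda above Alpha: 1 + 3 + 4 + 2 = 10.
Ballots ranking Alpha above Lambda: 21 − 10 = 11.
Alpha wins the head-to-head 11–10.

Alpha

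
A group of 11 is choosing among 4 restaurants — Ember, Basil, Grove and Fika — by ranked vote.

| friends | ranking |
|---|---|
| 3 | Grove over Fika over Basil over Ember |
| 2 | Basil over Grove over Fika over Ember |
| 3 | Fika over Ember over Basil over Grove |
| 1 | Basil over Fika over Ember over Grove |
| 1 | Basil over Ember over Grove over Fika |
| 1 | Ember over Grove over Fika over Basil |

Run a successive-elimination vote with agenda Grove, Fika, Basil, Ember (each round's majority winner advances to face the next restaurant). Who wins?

Round 1: Grove vs Fika — 7–4, Grove advances.
Round 2: Grove vs Basil — 4–7, Basil advances.
Round 3: Basil vs Ember — 7–4, Basil advances.
Basil survives the agenda.

Basil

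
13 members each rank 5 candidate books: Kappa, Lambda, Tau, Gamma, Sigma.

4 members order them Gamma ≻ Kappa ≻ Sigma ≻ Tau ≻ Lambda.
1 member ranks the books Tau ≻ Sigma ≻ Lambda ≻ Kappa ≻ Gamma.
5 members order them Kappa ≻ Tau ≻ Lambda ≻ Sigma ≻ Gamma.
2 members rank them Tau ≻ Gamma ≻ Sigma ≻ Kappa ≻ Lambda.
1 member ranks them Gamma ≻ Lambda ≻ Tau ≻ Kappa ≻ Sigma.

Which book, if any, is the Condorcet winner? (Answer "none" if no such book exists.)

Pairwise majorities:
Kappa vs Lambda: Kappa is ranked higher on 4+5+2 = 11 ballots, Lambda on 2. Kappa wins 11–2.
Kappa vs Tau: 4+5 = 9 for Kappa, 4 for Tau — Kappa by 9–4.
Kappa vs Gamma: Kappa is ranked higher on 1+5 = 6 ballots, Gamma on 7. Gamma wins 7–6.
Kappa vs Sigma: Kappa preferred on 4+5+1 = 10 ballots; Kappa wins 10–3.
Lambda vs Tau: Lambda is ranked higher on 1 ballot, Tau on 12. Tau wins 12–1.
Lambda vs Gamma: Lambda preferred on 1+5 = 6 ballots; Gamma wins 7–6.
Lambda vs Sigma: Lambda is ranked higher on 5+1 = 6 ballots, Sigma on 7. Sigma wins 7–6.
Tau vs Gamma: Tau is ranked higher on 1+5+2 = 8 ballots, Gamma on 5. Tau wins 8–5.
Tau vs Sigma: Tau preferred on 1+5+2+1 = 9 ballots; Tau wins 9–4.
Gamma vs Sigma: 7 to 6, Gamma.
Every book loses at least once (Kappa loses to Gamma; Lambda loses to Kappa; Tau loses to Kappa; Gamma loses to Tau; Sigma loses to Kappa). The majority relation contains the cycle Kappa > Tau > Gamma > Kappa, so there is no Condorcet winner.

none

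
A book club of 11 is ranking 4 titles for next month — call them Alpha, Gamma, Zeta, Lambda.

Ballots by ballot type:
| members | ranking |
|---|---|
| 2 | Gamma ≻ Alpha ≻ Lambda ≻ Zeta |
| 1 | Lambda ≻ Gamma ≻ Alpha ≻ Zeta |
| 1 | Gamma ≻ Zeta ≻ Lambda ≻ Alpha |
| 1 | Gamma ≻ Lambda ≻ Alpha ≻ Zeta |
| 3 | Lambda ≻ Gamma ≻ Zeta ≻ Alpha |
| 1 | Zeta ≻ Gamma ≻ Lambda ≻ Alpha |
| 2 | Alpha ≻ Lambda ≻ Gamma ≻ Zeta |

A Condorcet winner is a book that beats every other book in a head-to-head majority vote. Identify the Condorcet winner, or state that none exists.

Lambda

Pairwise majorities:
Alpha vs Gamma: Gamma wins 9–2.
Alpha vs Zeta: 2+1+1+2 = 6 for Alpha, 5 for Zeta — Alpha by 6–5.
Alpha vs Lambda: Lambda, 7–4.
Gamma vs Zeta: 10 to 1, Gamma.
Gamma vs Lambda: Lambda wins 6–5.
Zeta–Lambda: Lambda 9–2.
Only Lambda has no losses; Lambda is the Condorcet winner.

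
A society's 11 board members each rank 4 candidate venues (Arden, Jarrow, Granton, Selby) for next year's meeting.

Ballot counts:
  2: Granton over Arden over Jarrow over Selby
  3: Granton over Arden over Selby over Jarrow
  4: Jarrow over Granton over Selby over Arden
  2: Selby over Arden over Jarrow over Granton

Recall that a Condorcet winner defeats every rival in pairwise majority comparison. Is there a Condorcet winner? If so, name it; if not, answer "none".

Pairwise majorities:
Arden–Jarrow: Arden 7–4.
Arden vs Granton: Granton, 9–2.
Arden–Selby: Selby 6–5.
Jarrow vs Granton: Jarrow, 6–5.
Jarrow vs Selby: Jarrow wins 6–5.
Granton vs Selby: Granton wins 9–2.
Each city drops at least one matchup (Arden loses to Granton; Jarrow loses to Arden; Granton loses to Jarrow; Selby loses to Jarrow); the cycle Arden > Jarrow > Granton > Arden rules out a Condorcet winner.

none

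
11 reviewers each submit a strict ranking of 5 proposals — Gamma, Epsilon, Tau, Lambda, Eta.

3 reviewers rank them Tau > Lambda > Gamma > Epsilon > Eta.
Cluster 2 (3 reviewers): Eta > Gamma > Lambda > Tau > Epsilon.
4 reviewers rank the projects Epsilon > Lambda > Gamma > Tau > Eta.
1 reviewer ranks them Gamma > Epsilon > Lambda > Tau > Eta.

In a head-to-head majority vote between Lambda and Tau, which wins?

Ballots ranking Lambda above Tau: 3 + 4 + 1 = 8.
Ballots ranking Tau above Lambda: 11 − 8 = 3.
Lambda wins the head-to-head 8–3.

Lambda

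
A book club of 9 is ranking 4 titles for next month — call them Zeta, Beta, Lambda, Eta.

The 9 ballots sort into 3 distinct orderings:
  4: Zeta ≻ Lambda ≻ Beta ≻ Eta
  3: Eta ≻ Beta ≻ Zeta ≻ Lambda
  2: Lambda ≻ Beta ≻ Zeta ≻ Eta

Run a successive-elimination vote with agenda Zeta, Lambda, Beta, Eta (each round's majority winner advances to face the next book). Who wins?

Beta

Round 1: Zeta vs Lambda — 7–2, Zeta advances.
Round 2: Zeta vs Beta — 4–5, Beta advances.
Round 3: Beta vs Eta — 6–3, Beta advances.
The agenda winner is Beta.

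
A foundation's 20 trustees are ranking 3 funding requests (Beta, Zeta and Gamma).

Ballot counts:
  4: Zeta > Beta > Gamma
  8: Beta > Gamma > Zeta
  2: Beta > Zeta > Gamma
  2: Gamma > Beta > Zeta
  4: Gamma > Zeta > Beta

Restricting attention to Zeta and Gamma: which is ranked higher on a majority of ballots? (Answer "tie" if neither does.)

Gamma

Ballots ranking Zeta above Gamma: 4 + 2 = 6.
Ballots ranking Gamma above Zeta: 20 − 6 = 14.
Gamma wins the head-to-head 14–6.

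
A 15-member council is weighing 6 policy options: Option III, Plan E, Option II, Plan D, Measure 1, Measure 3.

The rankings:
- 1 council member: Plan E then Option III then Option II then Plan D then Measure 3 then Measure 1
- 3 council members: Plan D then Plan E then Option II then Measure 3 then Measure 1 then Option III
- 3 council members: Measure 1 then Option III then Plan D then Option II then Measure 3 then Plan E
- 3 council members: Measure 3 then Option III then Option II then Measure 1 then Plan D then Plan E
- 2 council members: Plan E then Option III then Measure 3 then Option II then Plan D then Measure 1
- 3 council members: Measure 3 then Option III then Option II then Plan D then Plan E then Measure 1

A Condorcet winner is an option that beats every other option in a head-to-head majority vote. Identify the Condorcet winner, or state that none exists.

Check each pair by majority over 15 ballots:
Option III vs Plan E: Option III wins 9–6.
Option III vs Option II: Option III, 12–3.
Option III–Plan D: Option III 12–3.
Option III vs Measure 1: Option III wins 9–6.
Option III vs Measure 3: Measure 3 wins 9–6.
Plan E vs Option II: Option II, 9–6.
Plan E vs Plan D: Plan D, 12–3.
Plan E–Measure 1: Plan E 9–6.
Plan E–Measure 3: Measure 3 9–6.
Option II vs Plan D: Option II, 9–6.
Option II–Measure 1: Option II 12–3.
Option II vs Measure 3: Measure 3 wins 8–7.
Plan D vs Measure 1: Plan D, 9–6.
Plan D–Measure 3: Measure 3 8–7.
Measure 1 vs Measure 3: Measure 3 wins 12–3.
Measure 3 wins every pairwise contest, so Measure 3 is the Condorcet winner.

Measure 3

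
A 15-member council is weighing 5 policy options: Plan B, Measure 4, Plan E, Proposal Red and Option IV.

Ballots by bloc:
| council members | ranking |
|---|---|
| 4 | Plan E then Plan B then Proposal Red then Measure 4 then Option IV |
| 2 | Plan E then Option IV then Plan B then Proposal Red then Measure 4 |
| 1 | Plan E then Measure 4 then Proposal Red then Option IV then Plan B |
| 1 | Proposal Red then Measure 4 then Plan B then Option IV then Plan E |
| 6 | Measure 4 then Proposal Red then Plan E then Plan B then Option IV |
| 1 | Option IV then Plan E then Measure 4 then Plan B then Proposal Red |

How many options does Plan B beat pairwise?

1

Plan B against each rival (15 council members):
Plan B–Measure 4: Measure 4 9–6.
Plan B vs Plan E: Plan B preferred on 1 ballot; Plan E wins 14–1.
Plan B vs Proposal Red: Plan B is ranked higher on 4+2+1 = 7 ballots, Proposal Red on 8. Proposal Red wins 8–7.
Plan B vs Option IV: Plan B is ranked higher on 4+1+6 = 11 ballots, Option IV on 4. Plan B wins 11–4.
Plan B beats Option IV; loses to Measure 4, Plan E, Proposal Red — 1 pairwise win.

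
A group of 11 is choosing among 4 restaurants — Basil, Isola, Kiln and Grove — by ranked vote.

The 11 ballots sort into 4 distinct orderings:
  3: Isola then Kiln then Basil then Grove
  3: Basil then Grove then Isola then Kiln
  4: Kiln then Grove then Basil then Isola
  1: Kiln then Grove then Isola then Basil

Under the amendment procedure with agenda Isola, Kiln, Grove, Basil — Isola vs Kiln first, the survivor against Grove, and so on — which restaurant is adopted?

Basil

Round 1: Isola vs Kiln — 6–5, Isola advances.
Round 2: Isola vs Grove — 3–8, Grove advances.
Round 3: Grove vs Basil — 5–6, Basil advances.
The agenda winner is Basil.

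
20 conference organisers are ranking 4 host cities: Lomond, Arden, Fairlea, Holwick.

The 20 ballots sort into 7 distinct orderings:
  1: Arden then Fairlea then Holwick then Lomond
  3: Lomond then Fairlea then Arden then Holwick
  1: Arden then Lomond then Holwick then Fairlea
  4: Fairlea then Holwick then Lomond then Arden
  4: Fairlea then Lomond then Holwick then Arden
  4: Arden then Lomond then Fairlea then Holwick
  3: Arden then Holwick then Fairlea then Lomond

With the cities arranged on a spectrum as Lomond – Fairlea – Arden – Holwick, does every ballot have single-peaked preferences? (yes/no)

Axis positions: Lomond=1, Fairlea=2, Arden=3, Holwick=4.
Bloc 1 (peak Arden at position 3): ranking walks positions 3-2-4-1, expanding outward from the peak — single-peaked.
Bloc 2 (peak Lomond at position 1): ranking walks positions 1-2-3-4, expanding outward from the peak — single-peaked.
Bloc 3: ranking walks positions 3-1-4-2; Lomond is ranked above Fairlea even though Fairlea lies between Lomond and the peak Arden on the axis — preferences dip and rise again. Not single-peaked.
Bloc 4: ranking walks positions 2-4-1-3; Holwick is ranked above Arden even though Arden lies between Holwick and the peak Fairlea on the axis — preferences dip and rise again. Not single-peaked.
Bloc 5: ranking walks positions 2-1-4-3; Holwick is ranked above Arden even though Arden lies between Holwick and the peak Fairlea on the axis — preferences dip and rise again. Not single-peaked.
Bloc 6: ranking walks positions 3-1-2-4; Lomond is ranked above Fairlea even though Fairlea lies between Lomond and the peak Arden on the axis — preferences dip and rise again. Not single-peaked.
Bloc 7 (peak Arden at position 3): ranking walks positions 3-4-2-1, expanding outward from the peak — single-peaked.
Bloc 3 violates single-peakedness, so the profile is not single-peaked on this axis.

no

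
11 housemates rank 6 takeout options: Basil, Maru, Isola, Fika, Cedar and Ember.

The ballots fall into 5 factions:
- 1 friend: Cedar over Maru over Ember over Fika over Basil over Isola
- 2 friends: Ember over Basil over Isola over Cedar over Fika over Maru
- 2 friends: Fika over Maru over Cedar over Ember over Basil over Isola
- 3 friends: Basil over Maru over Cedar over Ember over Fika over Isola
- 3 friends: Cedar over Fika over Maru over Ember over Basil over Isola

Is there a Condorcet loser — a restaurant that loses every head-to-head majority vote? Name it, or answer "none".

Head-to-head results (11 friends):
Basil vs Maru: Maru wins 6–5.
Basil vs Isola: 1+2+2+3+3 = 11 for Basil, 0 for Isola — Basil by 11–0.
Basil vs Fika: Basil preferred on 2+3 = 5 ballots; Fika wins 6–5.
Basil vs Cedar: Cedar, 6–5.
Basil vs Ember: Ember, 8–3.
Maru vs Isola: 1+2+3+3 = 9 for Maru, 2 for Isola — Maru by 9–2.
Maru–Fika: Fika 7–4.
Maru vs Cedar: Maru preferred on 2+3 = 5 ballots; Cedar wins 6–5.
Maru vs Ember: 9 to 2, Maru.
Isola vs Fika: Isola is ranked higher on 2 ballots, Fika on 9. Fika wins 9–2.
Isola vs Cedar: Isola is ranked higher on 2 ballots, Cedar on 9. Cedar wins 9–2.
Isola vs Ember: Ember, 11–0.
Fika vs Cedar: 2 for Fika, 9 for Cedar — Cedar by 9–2.
Fika–Ember: Ember 6–5.
Cedar vs Ember: Cedar, 9–2.
Only Isola has no wins; Isola is the Condorcet loser.

Isola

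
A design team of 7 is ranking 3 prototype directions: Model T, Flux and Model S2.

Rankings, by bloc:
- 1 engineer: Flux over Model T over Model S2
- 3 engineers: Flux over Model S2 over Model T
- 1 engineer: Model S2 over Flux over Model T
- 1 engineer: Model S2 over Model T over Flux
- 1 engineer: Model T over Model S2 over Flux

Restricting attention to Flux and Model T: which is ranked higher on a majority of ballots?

Flux

Ballots ranking Flux above Model T: 1 + 3 + 1 = 5.
Ballots ranking Model T above Flux: 7 − 5 = 2.
Flux wins the head-to-head 5–2.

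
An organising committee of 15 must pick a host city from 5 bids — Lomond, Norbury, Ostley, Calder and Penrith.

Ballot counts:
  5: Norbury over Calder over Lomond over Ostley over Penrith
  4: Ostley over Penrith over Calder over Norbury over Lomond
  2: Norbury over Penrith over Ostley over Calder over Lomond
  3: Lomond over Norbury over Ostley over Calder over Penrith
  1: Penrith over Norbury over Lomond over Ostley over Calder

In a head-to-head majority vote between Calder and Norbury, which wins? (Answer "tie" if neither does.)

Ballots ranking Calder above Norbury: 4.
Ballots ranking Norbury above Calder: 15 − 4 = 11.
Norbury wins the head-to-head 11–4.

Norbury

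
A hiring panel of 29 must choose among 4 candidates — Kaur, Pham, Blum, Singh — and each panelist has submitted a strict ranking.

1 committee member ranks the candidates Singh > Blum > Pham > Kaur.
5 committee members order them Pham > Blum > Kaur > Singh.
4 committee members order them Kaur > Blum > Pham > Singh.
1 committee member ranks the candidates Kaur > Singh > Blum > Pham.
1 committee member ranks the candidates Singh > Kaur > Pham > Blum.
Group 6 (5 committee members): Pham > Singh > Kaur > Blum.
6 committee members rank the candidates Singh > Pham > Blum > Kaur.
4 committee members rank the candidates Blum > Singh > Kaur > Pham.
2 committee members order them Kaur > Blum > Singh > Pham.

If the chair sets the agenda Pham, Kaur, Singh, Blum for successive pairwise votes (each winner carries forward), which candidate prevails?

Blum

Round 1: Pham vs Kaur — 17–12, Pham advances.
Round 2: Pham vs Singh — 14–15, Singh advances.
Round 3: Singh vs Blum — 14–15, Blum advances.
Blum survives the agenda.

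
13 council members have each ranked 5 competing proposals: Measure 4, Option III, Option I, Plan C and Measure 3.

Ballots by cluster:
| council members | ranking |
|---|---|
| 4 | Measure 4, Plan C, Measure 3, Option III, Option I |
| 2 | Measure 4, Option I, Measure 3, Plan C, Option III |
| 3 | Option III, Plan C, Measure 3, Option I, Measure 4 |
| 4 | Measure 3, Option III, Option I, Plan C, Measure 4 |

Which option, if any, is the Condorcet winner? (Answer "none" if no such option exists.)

none

Head-to-head results (13 council members):
Measure 4 vs Option III: Option III, 7–6.
Measure 4 vs Option I: Option I, 7–6.
Measure 4–Plan C: Plan C 7–6.
Measure 4–Measure 3: Measure 3 7–6.
Option III vs Option I: Option III wins 11–2.
Option III vs Plan C: Option III wins 7–6.
Option III vs Measure 3: Measure 3, 10–3.
Option I vs Plan C: Plan C, 7–6.
Option I vs Measure 3: Measure 3, 11–2.
Plan C vs Measure 3: Plan C wins 7–6.
Each option drops at least one matchup (Measure 4 loses to Option III; Option III loses to Measure 3; Option I loses to Option III; Plan C loses to Option III; Measure 3 loses to Plan C); the cycle Option III beats Plan C beats Measure 3 beats Option III rules out a Condorcet winner.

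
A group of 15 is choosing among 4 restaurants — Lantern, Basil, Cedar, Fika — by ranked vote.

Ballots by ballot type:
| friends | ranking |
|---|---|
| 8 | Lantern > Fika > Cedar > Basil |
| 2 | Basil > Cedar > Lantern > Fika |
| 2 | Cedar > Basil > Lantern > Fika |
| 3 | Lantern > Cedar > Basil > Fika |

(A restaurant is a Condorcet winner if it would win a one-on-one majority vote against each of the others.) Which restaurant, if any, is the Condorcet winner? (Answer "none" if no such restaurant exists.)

Lantern

Check each pair by majority over 15 ballots:
Lantern vs Basil: Lantern, 11–4.
Lantern vs Cedar: Lantern wins 11–4.
Lantern–Fika: Lantern 15–0.
Basil vs Cedar: Cedar, 13–2.
Basil–Fika: Fika 8–7.
Cedar vs Fika: Fika wins 8–7.
Lantern beats each of Basil, Cedar, Fika — Lantern is the Condorcet winner.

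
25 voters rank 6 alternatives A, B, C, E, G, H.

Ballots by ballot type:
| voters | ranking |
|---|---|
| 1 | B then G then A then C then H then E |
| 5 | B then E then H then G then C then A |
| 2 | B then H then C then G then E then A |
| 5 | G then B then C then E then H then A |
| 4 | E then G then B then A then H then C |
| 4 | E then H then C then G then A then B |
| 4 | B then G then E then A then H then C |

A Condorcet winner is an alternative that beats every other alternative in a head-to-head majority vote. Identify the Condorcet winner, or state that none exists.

Head-to-head results (25 voters):
A vs B: B wins 21–4.
A vs C: C, 16–9.
A vs E: E wins 24–1.
A vs G: G wins 25–0.
A vs H: H, 16–9.
B vs C: B, 21–4.
B vs E: B wins 17–8.
B vs G: G, 13–12.
B vs H: B wins 21–4.
C–E: E 17–8.
C vs G: G, 19–6.
C vs H: H wins 19–6.
E vs G: E, 13–12.
E–H: E 22–3.
G vs H: G, 14–11.
No alternative is unbeaten: A loses to B; B loses to G; C loses to B; E loses to B; G loses to E; H loses to B. In particular B beats E beats G beats B is a majority cycle — no Condorcet winner exists.

none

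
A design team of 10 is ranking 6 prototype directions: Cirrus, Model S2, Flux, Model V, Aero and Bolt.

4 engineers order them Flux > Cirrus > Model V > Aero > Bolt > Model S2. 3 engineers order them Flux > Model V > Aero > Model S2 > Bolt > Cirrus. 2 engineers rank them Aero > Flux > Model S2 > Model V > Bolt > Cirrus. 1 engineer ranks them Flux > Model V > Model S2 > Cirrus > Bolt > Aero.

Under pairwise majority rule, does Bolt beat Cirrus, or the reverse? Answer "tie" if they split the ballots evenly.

Ballots ranking Bolt above Cirrus: 3 + 2 = 5.
Ballots ranking Cirrus above Bolt: 10 − 5 = 5.
5–5: the pair ties.

tie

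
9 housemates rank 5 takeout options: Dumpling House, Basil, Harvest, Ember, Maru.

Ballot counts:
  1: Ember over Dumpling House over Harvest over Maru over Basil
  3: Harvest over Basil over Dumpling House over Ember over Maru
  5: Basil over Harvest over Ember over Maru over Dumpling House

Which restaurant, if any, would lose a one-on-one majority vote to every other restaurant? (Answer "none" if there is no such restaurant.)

Dumpling House

Pairwise majorities:
Dumpling House vs Basil: Dumpling House is ranked higher on 1 ballot, Basil on 8. Basil wins 8–1.
Dumpling House vs Harvest: 1 to 8, Harvest.
Dumpling House vs Ember: 3 to 6, Ember.
Dumpling House vs Maru: Maru wins 5–4.
Basil vs Harvest: Basil is ranked higher on 5 ballots, Harvest on 4. Basil wins 5–4.
Basil vs Ember: 3+5 = 8 for Basil, 1 for Ember — Basil by 8–1.
Basil vs Maru: Basil, 8–1.
Harvest vs Ember: 3+5 = 8 for Harvest, 1 for Ember — Harvest by 8–1.
Harvest–Maru: Harvest 9–0.
Ember vs Maru: Ember preferred on 1+3+5 = 9 ballots; Ember wins 9–0.
Dumpling House loses to every other restaurant — it is the Condorcet loser.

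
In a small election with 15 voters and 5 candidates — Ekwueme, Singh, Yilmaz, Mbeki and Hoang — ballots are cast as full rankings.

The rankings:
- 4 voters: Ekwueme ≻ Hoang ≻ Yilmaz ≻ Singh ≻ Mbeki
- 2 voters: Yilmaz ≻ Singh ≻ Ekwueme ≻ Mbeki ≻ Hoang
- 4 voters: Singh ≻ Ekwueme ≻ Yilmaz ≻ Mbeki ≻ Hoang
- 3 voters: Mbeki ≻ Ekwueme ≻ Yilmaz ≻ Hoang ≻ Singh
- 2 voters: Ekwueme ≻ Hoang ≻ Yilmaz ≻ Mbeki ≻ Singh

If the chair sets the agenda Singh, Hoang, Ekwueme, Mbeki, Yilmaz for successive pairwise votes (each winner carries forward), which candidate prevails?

Ekwueme

Round 1: Singh vs Hoang — 6–9, Hoang advances.
Round 2: Hoang vs Ekwueme — 0–15, Ekwueme advances.
Round 3: Ekwueme vs Mbeki — 12–3, Ekwueme advances.
Round 4: Ekwueme vs Yilmaz — 13–2, Ekwueme advances.
The agenda winner is Ekwueme.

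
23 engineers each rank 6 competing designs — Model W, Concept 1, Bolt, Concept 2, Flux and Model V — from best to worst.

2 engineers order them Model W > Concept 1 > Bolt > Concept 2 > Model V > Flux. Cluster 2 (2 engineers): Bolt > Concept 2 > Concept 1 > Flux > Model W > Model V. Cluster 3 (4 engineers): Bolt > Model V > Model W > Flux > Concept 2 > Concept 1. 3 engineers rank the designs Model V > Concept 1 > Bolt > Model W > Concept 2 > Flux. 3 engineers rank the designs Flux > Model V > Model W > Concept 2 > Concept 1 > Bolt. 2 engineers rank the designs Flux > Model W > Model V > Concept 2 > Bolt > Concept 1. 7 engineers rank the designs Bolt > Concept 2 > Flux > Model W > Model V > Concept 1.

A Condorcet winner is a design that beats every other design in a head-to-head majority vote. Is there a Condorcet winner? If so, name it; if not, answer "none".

Bolt

Check each pair by majority over 23 ballots:
Model W vs Concept 1: Model W, 18–5.
Model W vs Bolt: Bolt wins 16–7.
Model W vs Concept 2: Model W, 14–9.
Model W vs Flux: Flux wins 14–9.
Model W vs Model V: Model W, 13–10.
Concept 1 vs Bolt: Bolt, 15–8.
Concept 1 vs Concept 2: Concept 2 wins 18–5.
Concept 1 vs Flux: Flux, 16–7.
Concept 1–Model V: Model V 19–4.
Bolt vs Concept 2: Bolt wins 18–5.
Bolt–Flux: Bolt 18–5.
Bolt vs Model V: Bolt, 15–8.
Concept 2 vs Flux: Concept 2 wins 14–9.
Concept 2–Model V: Model V 12–11.
Flux vs Model V: Flux, 14–9.
Bolt beats each of Model W, Concept 1, Concept 2, Flux, Model V — Bolt is the Condorcet winner.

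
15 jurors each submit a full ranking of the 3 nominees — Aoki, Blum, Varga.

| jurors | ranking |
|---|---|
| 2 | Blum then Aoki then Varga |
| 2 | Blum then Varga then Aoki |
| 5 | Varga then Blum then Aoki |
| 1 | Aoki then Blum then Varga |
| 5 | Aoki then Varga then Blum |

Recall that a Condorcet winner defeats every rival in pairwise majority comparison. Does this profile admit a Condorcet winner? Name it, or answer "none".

Pairwise majorities:
Aoki vs Blum: 1+5 = 6 for Aoki, 9 for Blum — Blum by 9–6.
Aoki vs Varga: 2+1+5 = 8 for Aoki, 7 for Varga — Aoki by 8–7.
Blum vs Varga: 2+2+1 = 5 for Blum, 10 for Varga — Varga by 10–5.
Each nominee drops at least one matchup (Aoki loses to Blum; Blum loses to Varga; Varga loses to Aoki); the cycle Aoki > Varga > Blum > Aoki rules out a Condorcet winner.

none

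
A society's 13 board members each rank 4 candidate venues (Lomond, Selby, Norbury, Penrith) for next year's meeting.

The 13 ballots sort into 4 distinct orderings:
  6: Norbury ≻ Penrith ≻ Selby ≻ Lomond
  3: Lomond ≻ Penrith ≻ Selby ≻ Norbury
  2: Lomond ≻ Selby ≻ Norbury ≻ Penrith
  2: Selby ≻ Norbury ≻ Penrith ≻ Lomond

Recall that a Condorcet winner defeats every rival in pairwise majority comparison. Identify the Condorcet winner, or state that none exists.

none

Check each pair by majority over 13 ballots:
Lomond vs Selby: Lomond preferred on 3+2 = 5 ballots; Selby wins 8–5.
Lomond vs Norbury: 5 to 8, Norbury.
Lomond vs Penrith: 5 to 8, Penrith.
Selby vs Norbury: 3+2+2 = 7 for Selby, 6 for Norbury — Selby by 7–6.
Selby vs Penrith: 4 to 9, Penrith.
Norbury vs Penrith: Norbury is ranked higher on 6+2+2 = 10 ballots, Penrith on 3. Norbury wins 10–3.
Every city loses at least once (Lomond loses to Selby; Selby loses to Penrith; Norbury loses to Selby; Penrith loses to Norbury). The majority relation contains the cycle Selby beats Norbury beats Penrith beats Selby, so there is no Condorcet winner.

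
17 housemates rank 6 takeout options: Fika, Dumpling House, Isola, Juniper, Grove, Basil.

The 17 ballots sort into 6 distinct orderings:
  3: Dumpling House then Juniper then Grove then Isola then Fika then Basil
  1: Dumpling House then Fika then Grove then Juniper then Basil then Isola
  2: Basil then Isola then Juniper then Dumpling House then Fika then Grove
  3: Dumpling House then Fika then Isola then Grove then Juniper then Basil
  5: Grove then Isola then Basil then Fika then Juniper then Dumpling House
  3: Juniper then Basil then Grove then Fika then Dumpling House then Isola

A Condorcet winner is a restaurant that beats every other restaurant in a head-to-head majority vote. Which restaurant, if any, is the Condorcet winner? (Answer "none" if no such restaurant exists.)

none

Check each pair by majority over 17 ballots:
Fika vs Dumpling House: 5+3 = 8 for Fika, 9 for Dumpling House — Dumpling House by 9–8.
Fika vs Isola: Fika is ranked higher on 1+3+3 = 7 ballots, Isola on 10. Isola wins 10–7.
Fika vs Juniper: Fika is ranked higher on 1+3+5 = 9 ballots, Juniper on 8. Fika wins 9–8.
Fika vs Grove: 6 to 11, Grove.
Fika vs Basil: 3+1+3 = 7 for Fika, 10 for Basil — Basil by 10–7.
Dumpling House vs Isola: Dumpling House preferred on 3+1+3+3 = 10 ballots; Dumpling House wins 10–7.
Dumpling House vs Juniper: Dumpling House preferred on 3+1+3 = 7 ballots; Juniper wins 10–7.
Dumpling House vs Grove: Dumpling House is ranked higher on 3+1+2+3 = 9 ballots, Grove on 8. Dumpling House wins 9–8.
Dumpling House vs Basil: 7 to 10, Basil.
Isola vs Juniper: Isola preferred on 2+3+5 = 10 ballots; Isola wins 10–7.
Isola vs Grove: Isola is ranked higher on 2+3 = 5 ballots, Grove on 12. Grove wins 12–5.
Isola vs Basil: Isola is ranked higher on 3+3+5 = 11 ballots, Basil on 6. Isola wins 11–6.
Juniper vs Grove: Juniper is ranked higher on 3+2+3 = 8 ballots, Grove on 9. Grove wins 9–8.
Juniper vs Basil: 10 to 7, Juniper.
Grove vs Basil: 3+1+3+5 = 12 for Grove, 5 for Basil — Grove by 12–5.
Each restaurant drops at least one matchup (Fika loses to Dumpling House; Dumpling House loses to Juniper; Isola loses to Dumpling House; Juniper loses to Fika; Grove loses to Dumpling House; Basil loses to Isola); the cycle Fika beats Juniper beats Dumpling House beats Fika rules out a Condorcet winner.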